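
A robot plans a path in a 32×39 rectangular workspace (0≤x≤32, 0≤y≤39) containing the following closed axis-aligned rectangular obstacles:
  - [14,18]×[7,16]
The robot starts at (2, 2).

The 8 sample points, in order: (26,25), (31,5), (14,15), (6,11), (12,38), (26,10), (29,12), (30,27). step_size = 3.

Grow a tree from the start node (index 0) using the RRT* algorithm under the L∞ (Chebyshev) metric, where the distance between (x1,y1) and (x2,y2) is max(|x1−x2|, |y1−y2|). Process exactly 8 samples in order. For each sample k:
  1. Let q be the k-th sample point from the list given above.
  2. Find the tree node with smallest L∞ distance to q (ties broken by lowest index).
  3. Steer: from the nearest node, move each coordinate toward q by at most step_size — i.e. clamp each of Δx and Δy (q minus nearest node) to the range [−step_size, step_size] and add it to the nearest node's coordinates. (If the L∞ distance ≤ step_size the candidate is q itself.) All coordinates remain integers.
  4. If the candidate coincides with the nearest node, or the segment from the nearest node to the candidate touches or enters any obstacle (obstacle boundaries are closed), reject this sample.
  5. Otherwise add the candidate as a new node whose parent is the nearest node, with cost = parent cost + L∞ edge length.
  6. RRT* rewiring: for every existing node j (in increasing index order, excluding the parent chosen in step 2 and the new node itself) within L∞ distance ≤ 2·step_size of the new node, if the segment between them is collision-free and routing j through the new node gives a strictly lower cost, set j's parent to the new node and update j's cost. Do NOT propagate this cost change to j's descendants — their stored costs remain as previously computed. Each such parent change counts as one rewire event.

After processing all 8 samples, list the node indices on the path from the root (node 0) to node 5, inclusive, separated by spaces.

1. q=(26,25) nearest=0 d=24 new=(5,5) → add node 1 parent=0 cost=3
2. q=(31,5) nearest=1 d=26 new=(8,5) → add node 2 parent=1 cost=6
3. q=(14,15) nearest=1 d=10 new=(8,8) → add node 3 parent=1 cost=6
4. q=(6,11) nearest=3 d=3 new=(6,11) → add node 4 parent=3 cost=9
5. q=(12,38) nearest=4 d=27 new=(9,14) → add node 5 parent=4 cost=12
6. q=(26,10) nearest=5 d=17 new=(12,11) → add node 6 parent=5 cost=15
7. q=(29,12) nearest=6 d=17 new=(15,12) → blocked by [14,18]×[7,16], reject
8. q=(30,27) nearest=6 d=18 new=(15,14) → blocked by [14,18]×[7,16], reject

Path: 0 1 3 4 5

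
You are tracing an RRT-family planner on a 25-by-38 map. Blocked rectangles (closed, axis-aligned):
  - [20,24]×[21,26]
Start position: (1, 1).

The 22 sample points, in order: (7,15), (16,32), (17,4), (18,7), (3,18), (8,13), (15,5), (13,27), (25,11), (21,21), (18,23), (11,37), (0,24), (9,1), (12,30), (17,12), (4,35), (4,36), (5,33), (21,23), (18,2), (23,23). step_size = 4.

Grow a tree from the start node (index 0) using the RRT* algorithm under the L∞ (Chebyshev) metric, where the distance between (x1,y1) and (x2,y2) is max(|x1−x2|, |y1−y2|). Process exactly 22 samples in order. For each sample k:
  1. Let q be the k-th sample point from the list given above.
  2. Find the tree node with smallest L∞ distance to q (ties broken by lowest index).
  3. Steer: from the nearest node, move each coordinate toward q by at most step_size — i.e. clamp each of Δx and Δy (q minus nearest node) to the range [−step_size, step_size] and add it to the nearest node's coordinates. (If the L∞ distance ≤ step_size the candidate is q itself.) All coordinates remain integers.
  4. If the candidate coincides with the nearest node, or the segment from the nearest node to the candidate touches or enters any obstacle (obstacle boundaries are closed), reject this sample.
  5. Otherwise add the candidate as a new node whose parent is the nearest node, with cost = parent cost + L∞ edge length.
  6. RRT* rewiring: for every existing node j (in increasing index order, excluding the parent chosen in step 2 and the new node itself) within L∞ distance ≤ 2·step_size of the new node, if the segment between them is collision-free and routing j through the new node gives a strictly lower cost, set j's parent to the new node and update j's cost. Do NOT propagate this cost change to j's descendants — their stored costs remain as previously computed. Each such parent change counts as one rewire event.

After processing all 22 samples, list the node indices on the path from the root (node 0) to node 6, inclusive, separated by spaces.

Path: 0 1 2 5 6

1. q=(7,15) nearest=0 d=14 new=(5,5) → add node 1 parent=0 cost=4
2. q=(16,32) nearest=1 d=27 new=(9,9) → add node 2 parent=1 cost=8
3. q=(17,4) nearest=2 d=8 new=(13,5) → add node 3 parent=2 cost=12
4. q=(18,7) nearest=3 d=5 new=(17,7) → add node 4 parent=3 cost=16
5. q=(3,18) nearest=2 d=9 new=(5,13) → add node 5 parent=2 cost=12
6. q=(8,13) nearest=5 d=3 new=(8,13) → add node 6 parent=5 cost=15
7. q=(15,5) nearest=3 d=2 new=(15,5) → add node 7 parent=3 cost=14
8. q=(13,27) nearest=5 d=14 new=(9,17) → add node 8 parent=5 cost=16
9. q=(25,11) nearest=4 d=8 new=(21,11) → add node 9 parent=4 cost=20
10. q=(21,21) nearest=9 d=10 new=(21,15) → add node 10 parent=9 cost=24
11. q=(18,23) nearest=10 d=8 new=(18,19) → add node 11 parent=10 cost=28
12. q=(11,37) nearest=11 d=18 new=(14,23) → add node 12 parent=11 cost=32
13. q=(0,24) nearest=8 d=9 new=(5,21) → add node 13 parent=8 cost=20
14. q=(9,1) nearest=1 d=4 new=(9,1) → add node 14 parent=1 cost=8
15. q=(12,30) nearest=12 d=7 new=(12,27) → add node 15 parent=12 cost=36
16. q=(17,12) nearest=9 d=4 new=(17,12) → add node 16 parent=9 cost=24
17. q=(4,35) nearest=15 d=8 new=(8,31) → add node 17 parent=15 cost=40
18. q=(4,36) nearest=17 d=5 new=(4,35) → add node 18 parent=17 cost=44
19. q=(5,33) nearest=18 d=2 new=(5,33) → add node 19 parent=18 cost=46
20. q=(21,23) nearest=11 d=4 new=(21,23) → blocked by [20,24]×[21,26], reject
21. q=(18,2) nearest=7 d=3 new=(18,2) → add node 20 parent=7 cost=17
22. q=(23,23) nearest=11 d=5 new=(22,23) → blocked by [20,24]×[21,26], reject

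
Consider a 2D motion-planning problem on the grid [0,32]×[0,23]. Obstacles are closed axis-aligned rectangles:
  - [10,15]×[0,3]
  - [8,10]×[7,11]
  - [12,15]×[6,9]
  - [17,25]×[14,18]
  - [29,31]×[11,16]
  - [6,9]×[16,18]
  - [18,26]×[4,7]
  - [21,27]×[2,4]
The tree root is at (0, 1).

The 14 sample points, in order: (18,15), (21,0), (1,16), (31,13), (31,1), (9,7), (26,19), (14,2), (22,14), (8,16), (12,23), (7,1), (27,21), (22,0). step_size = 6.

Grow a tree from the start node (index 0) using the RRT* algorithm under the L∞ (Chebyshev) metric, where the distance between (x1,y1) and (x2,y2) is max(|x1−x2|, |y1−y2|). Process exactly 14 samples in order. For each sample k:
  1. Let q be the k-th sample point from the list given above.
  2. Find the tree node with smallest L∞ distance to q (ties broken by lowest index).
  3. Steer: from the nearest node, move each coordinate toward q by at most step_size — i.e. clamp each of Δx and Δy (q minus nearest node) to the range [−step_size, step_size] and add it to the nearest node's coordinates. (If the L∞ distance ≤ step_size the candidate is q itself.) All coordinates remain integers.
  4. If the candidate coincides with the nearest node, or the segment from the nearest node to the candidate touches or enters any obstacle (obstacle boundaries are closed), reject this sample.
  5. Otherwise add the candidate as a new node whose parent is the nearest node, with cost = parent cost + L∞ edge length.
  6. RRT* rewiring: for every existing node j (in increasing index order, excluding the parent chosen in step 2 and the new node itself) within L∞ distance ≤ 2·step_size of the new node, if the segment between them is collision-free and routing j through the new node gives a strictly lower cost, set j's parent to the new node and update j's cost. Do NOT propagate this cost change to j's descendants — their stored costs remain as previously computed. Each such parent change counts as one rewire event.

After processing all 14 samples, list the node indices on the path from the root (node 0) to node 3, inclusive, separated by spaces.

Path: 0 1 3

1. q=(18,15) nearest=0 d=18 new=(6,7) → add node 1 parent=0 cost=6
2. q=(21,0) nearest=1 d=15 new=(12,1) → blocked by [10,15]×[0,3], reject
3. q=(1,16) nearest=1 d=9 new=(1,13) → add node 2 parent=1 cost=12
4. q=(31,13) nearest=1 d=25 new=(12,13) → blocked by [8,10]×[7,11], reject
5. q=(31,1) nearest=1 d=25 new=(12,1) → blocked by [10,15]×[0,3], reject
6. q=(9,7) nearest=1 d=3 new=(9,7) → blocked by [8,10]×[7,11], reject
7. q=(26,19) nearest=1 d=20 new=(12,13) → blocked by [8,10]×[7,11], reject
8. q=(14,2) nearest=1 d=8 new=(12,2) → blocked by [10,15]×[0,3], reject
9. q=(22,14) nearest=1 d=16 new=(12,13) → blocked by [8,10]×[7,11], reject
10. q=(8,16) nearest=2 d=7 new=(7,16) → blocked by [6,9]×[16,18], reject
11. q=(12,23) nearest=2 d=11 new=(7,19) → blocked by [6,9]×[16,18], reject
12. q=(7,1) nearest=1 d=6 new=(7,1) → add node 3 parent=1 cost=12
13. q=(27,21) nearest=3 d=20 new=(13,7) → blocked by [12,15]×[6,9], reject
14. q=(22,0) nearest=3 d=15 new=(13,0) → blocked by [10,15]×[0,3], reject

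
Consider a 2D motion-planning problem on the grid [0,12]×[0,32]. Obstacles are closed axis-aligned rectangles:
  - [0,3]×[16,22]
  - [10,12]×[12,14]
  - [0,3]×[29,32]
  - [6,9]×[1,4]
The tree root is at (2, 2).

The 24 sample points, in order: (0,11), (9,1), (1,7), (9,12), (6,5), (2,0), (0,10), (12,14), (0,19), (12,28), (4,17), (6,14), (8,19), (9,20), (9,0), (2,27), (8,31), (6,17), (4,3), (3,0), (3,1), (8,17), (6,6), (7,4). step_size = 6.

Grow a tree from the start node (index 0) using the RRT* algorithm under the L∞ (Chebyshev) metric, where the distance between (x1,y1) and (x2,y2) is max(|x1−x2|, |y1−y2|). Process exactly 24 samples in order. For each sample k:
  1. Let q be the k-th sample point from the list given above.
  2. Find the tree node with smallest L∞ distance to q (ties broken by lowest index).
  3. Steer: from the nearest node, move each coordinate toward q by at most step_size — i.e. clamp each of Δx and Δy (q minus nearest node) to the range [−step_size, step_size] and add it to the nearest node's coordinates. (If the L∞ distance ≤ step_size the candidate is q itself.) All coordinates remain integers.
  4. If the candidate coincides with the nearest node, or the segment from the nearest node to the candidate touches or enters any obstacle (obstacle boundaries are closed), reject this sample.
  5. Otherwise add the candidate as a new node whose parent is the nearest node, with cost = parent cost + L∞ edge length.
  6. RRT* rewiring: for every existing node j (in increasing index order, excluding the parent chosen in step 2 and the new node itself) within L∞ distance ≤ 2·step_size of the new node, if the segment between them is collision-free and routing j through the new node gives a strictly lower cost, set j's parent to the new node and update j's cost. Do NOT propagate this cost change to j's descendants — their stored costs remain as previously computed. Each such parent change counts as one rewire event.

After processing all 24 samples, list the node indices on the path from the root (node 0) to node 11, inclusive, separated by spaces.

1. q=(0,11) nearest=0 d=9 new=(0,8) → add node 1 parent=0 cost=6
2. q=(9,1) nearest=0 d=7 new=(8,1) → blocked by [6,9]×[1,4], reject
3. q=(1,7) nearest=1 d=1 new=(1,7) → add node 2 parent=1 cost=7
4. q=(9,12) nearest=2 d=8 new=(7,12) → add node 3 parent=2 cost=13
5. q=(6,5) nearest=0 d=4 new=(6,5) → add node 4 parent=0 cost=4; rewire 3→4 (11<13)
6. q=(2,0) nearest=0 d=2 new=(2,0) → add node 5 parent=0 cost=2
7. q=(0,10) nearest=1 d=2 new=(0,10) → add node 6 parent=1 cost=8
8. q=(12,14) nearest=3 d=5 new=(12,14) → blocked by [10,12]×[12,14], reject
9. q=(0,19) nearest=3 d=7 new=(1,18) → blocked by [0,3]×[16,22], reject
10. q=(12,28) nearest=3 d=16 new=(12,18) → add node 7 parent=3 cost=17
11. q=(4,17) nearest=3 d=5 new=(4,17) → add node 8 parent=3 cost=16
12. q=(6,14) nearest=3 d=2 new=(6,14) → add node 9 parent=3 cost=13
13. q=(8,19) nearest=7 d=4 new=(8,19) → add node 10 parent=7 cost=21
14. q=(9,20) nearest=10 d=1 new=(9,20) → add node 11 parent=10 cost=22
15. q=(9,0) nearest=4 d=5 new=(9,0) → blocked by [6,9]×[1,4], reject
16. q=(2,27) nearest=11 d=7 new=(3,26) → add node 12 parent=11 cost=28
17. q=(8,31) nearest=12 d=5 new=(8,31) → add node 13 parent=12 cost=33
18. q=(6,17) nearest=8 d=2 new=(6,17) → add node 14 parent=8 cost=18; rewire 10→14 (20<21); rewire 11→14 (21<22); rewire 12→14 (27<28)
19. q=(4,3) nearest=0 d=2 new=(4,3) → add node 15 parent=0 cost=2; rewire 2→15 (6<7)
20. q=(3,0) nearest=5 d=1 new=(3,0) → add node 16 parent=5 cost=3
21. q=(3,1) nearest=0 d=1 new=(3,1) → add node 17 parent=0 cost=1; rewire 16→17 (2<3)
22. q=(8,17) nearest=10 d=2 new=(8,17) → add node 18 parent=10 cost=22
23. q=(6,6) nearest=4 d=1 new=(6,6) → add node 19 parent=4 cost=5; rewire 14→19 (16<18); rewire 18→19 (16<22)
24. q=(7,4) nearest=4 d=1 new=(7,4) → blocked by [6,9]×[1,4], reject

Path: 0 4 19 14 11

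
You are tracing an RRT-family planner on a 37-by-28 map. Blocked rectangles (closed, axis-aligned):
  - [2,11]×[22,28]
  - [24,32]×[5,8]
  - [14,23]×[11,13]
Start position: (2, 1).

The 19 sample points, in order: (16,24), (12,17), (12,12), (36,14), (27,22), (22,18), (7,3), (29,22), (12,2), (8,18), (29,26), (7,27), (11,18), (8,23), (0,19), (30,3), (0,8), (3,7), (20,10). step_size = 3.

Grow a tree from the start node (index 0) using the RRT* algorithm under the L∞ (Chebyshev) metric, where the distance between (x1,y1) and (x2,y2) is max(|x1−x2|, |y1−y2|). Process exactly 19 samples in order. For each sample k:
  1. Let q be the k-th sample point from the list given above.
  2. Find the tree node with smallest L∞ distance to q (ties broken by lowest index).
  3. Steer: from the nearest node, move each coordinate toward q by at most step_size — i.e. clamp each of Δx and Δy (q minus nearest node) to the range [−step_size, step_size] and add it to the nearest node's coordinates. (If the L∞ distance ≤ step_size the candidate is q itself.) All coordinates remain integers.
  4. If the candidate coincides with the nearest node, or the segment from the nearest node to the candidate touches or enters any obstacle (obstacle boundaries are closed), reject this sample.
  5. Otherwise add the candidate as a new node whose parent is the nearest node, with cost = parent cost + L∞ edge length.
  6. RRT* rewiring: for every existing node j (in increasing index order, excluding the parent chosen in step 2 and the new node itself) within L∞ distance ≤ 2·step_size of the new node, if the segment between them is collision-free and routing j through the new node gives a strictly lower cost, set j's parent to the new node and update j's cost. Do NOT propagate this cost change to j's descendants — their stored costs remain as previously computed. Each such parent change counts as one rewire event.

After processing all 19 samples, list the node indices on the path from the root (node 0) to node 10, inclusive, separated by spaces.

1. q=(16,24) nearest=0 d=23 new=(5,4) → add node 1 parent=0 cost=3
2. q=(12,17) nearest=1 d=13 new=(8,7) → add node 2 parent=1 cost=6
3. q=(12,12) nearest=2 d=5 new=(11,10) → add node 3 parent=2 cost=9
4. q=(36,14) nearest=3 d=25 new=(14,13) → blocked by [14,23]×[11,13], reject
5. q=(27,22) nearest=3 d=16 new=(14,13) → blocked by [14,23]×[11,13], reject
6. q=(22,18) nearest=3 d=11 new=(14,13) → blocked by [14,23]×[11,13], reject
7. q=(7,3) nearest=1 d=2 new=(7,3) → add node 4 parent=1 cost=5
8. q=(29,22) nearest=3 d=18 new=(14,13) → blocked by [14,23]×[11,13], reject
9. q=(12,2) nearest=2 d=5 new=(11,4) → add node 5 parent=2 cost=9
10. q=(8,18) nearest=3 d=8 new=(8,13) → add node 6 parent=3 cost=12
11. q=(29,26) nearest=3 d=18 new=(14,13) → blocked by [14,23]×[11,13], reject
12. q=(7,27) nearest=6 d=14 new=(7,16) → add node 7 parent=6 cost=15
13. q=(11,18) nearest=7 d=4 new=(10,18) → add node 8 parent=7 cost=18
14. q=(8,23) nearest=8 d=5 new=(8,21) → add node 9 parent=8 cost=21
15. q=(0,19) nearest=7 d=7 new=(4,19) → add node 10 parent=7 cost=18
16. q=(30,3) nearest=3 d=19 new=(14,7) → add node 11 parent=3 cost=12
17. q=(0,8) nearest=1 d=5 new=(2,7) → add node 12 parent=1 cost=6
18. q=(3,7) nearest=12 d=1 new=(3,7) → add node 13 parent=12 cost=7
19. q=(20,10) nearest=11 d=6 new=(17,10) → add node 14 parent=11 cost=15

Path: 0 1 2 3 6 7 10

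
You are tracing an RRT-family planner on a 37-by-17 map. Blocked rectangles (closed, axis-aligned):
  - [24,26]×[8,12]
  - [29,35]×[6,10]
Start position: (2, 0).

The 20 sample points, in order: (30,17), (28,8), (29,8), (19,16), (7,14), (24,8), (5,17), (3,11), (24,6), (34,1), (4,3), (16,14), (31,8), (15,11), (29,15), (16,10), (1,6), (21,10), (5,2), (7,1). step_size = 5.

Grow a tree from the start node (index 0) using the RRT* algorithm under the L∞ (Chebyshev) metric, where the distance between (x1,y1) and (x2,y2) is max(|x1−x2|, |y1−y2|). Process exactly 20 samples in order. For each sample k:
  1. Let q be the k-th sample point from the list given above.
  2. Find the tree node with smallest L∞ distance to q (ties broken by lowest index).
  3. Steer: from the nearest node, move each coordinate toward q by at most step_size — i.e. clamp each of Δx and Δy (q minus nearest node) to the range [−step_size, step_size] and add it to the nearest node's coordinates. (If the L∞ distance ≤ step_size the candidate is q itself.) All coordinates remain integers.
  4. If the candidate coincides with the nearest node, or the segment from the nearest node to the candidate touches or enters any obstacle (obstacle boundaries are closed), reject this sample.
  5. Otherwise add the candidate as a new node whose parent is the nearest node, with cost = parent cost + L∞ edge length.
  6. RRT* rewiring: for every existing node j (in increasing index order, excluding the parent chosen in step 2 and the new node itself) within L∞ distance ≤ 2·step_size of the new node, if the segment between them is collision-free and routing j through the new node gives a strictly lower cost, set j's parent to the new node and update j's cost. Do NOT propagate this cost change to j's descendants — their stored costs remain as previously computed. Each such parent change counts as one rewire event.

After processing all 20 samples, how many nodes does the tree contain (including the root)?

Node count: 19

1. q=(30,17) nearest=0 d=28 new=(7,5) → add node 1 parent=0 cost=5
2. q=(28,8) nearest=1 d=21 new=(12,8) → add node 2 parent=1 cost=10
3. q=(29,8) nearest=2 d=17 new=(17,8) → add node 3 parent=2 cost=15
4. q=(19,16) nearest=2 d=8 new=(17,13) → add node 4 parent=2 cost=15
5. q=(7,14) nearest=2 d=6 new=(7,13) → add node 5 parent=2 cost=15
6. q=(24,8) nearest=3 d=7 new=(22,8) → add node 6 parent=3 cost=20
7. q=(5,17) nearest=5 d=4 new=(5,17) → add node 7 parent=5 cost=19
8. q=(3,11) nearest=5 d=4 new=(3,11) → add node 8 parent=5 cost=19
9. q=(24,6) nearest=6 d=2 new=(24,6) → add node 9 parent=6 cost=22
10. q=(34,1) nearest=9 d=10 new=(29,1) → add node 10 parent=9 cost=27
11. q=(4,3) nearest=0 d=3 new=(4,3) → add node 11 parent=0 cost=3; rewire 5→11 (13<15); rewire 8→11 (11<19)
12. q=(16,14) nearest=4 d=1 new=(16,14) → add node 12 parent=4 cost=16
13. q=(31,8) nearest=9 d=7 new=(29,8) → blocked by [29,35]×[6,10], reject
14. q=(15,11) nearest=4 d=2 new=(15,11) → add node 13 parent=4 cost=17
15. q=(29,15) nearest=6 d=7 new=(27,13) → blocked by [24,26]×[8,12], reject
16. q=(16,10) nearest=13 d=1 new=(16,10) → add node 14 parent=13 cost=18
17. q=(1,6) nearest=11 d=3 new=(1,6) → add node 15 parent=11 cost=6
18. q=(21,10) nearest=6 d=2 new=(21,10) → add node 16 parent=6 cost=22
19. q=(5,2) nearest=11 d=1 new=(5,2) → add node 17 parent=11 cost=4; rewire 13→17 (14<17)
20. q=(7,1) nearest=17 d=2 new=(7,1) → add node 18 parent=17 cost=6; rewire 14→18 (15<18)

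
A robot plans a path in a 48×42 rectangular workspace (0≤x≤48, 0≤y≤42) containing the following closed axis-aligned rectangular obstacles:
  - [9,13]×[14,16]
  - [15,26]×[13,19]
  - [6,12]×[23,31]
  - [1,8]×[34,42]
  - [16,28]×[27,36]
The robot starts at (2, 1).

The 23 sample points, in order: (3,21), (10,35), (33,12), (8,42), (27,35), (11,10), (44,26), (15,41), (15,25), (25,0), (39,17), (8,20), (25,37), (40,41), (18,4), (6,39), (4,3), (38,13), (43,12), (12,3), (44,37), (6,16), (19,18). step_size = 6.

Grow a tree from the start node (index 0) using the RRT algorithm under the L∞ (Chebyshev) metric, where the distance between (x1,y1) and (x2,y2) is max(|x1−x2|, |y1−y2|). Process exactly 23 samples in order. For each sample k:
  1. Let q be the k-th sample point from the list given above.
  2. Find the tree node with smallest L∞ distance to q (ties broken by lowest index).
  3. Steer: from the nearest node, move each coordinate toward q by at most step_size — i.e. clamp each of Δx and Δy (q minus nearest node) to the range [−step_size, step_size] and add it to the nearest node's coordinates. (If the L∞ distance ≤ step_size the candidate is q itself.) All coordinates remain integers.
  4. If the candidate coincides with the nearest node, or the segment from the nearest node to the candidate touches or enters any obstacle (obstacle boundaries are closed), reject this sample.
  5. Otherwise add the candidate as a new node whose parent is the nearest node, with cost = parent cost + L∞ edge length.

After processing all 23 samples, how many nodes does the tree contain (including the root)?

1. q=(3,21) nearest=0 d=20 new=(3,7) → add node 1 parent=0 cost=6
2. q=(10,35) nearest=1 d=28 new=(9,13) → add node 2 parent=1 cost=12
3. q=(33,12) nearest=2 d=24 new=(15,12) → add node 3 parent=2 cost=18
4. q=(8,42) nearest=2 d=29 new=(8,19) → add node 4 parent=2 cost=18
5. q=(27,35) nearest=4 d=19 new=(14,25) → blocked by [6,12]×[23,31], reject
6. q=(11,10) nearest=2 d=3 new=(11,10) → add node 5 parent=2 cost=15
7. q=(44,26) nearest=3 d=29 new=(21,18) → blocked by [15,26]×[13,19], reject
8. q=(15,41) nearest=4 d=22 new=(14,25) → blocked by [6,12]×[23,31], reject
9. q=(15,25) nearest=4 d=7 new=(14,25) → blocked by [6,12]×[23,31], reject
10. q=(25,0) nearest=3 d=12 new=(21,6) → add node 6 parent=3 cost=24
11. q=(39,17) nearest=6 d=18 new=(27,12) → add node 7 parent=6 cost=30
12. q=(8,20) nearest=4 d=1 new=(8,20) → add node 8 parent=4 cost=19
13. q=(25,37) nearest=8 d=17 new=(14,26) → blocked by [6,12]×[23,31], reject
14. q=(40,41) nearest=3 d=29 new=(21,18) → blocked by [15,26]×[13,19], reject
15. q=(18,4) nearest=6 d=3 new=(18,4) → add node 9 parent=6 cost=27
16. q=(6,39) nearest=8 d=19 new=(6,26) → blocked by [6,12]×[23,31], reject
17. q=(4,3) nearest=0 d=2 new=(4,3) → add node 10 parent=0 cost=2
18. q=(38,13) nearest=7 d=11 new=(33,13) → add node 11 parent=7 cost=36
19. q=(43,12) nearest=11 d=10 new=(39,12) → add node 12 parent=11 cost=42
20. q=(12,3) nearest=9 d=6 new=(12,3) → add node 13 parent=9 cost=33
21. q=(44,37) nearest=11 d=24 new=(39,19) → add node 14 parent=11 cost=42
22. q=(6,16) nearest=2 d=3 new=(6,16) → add node 15 parent=2 cost=15
23. q=(19,18) nearest=3 d=6 new=(19,18) → blocked by [15,26]×[13,19], reject

Node count: 16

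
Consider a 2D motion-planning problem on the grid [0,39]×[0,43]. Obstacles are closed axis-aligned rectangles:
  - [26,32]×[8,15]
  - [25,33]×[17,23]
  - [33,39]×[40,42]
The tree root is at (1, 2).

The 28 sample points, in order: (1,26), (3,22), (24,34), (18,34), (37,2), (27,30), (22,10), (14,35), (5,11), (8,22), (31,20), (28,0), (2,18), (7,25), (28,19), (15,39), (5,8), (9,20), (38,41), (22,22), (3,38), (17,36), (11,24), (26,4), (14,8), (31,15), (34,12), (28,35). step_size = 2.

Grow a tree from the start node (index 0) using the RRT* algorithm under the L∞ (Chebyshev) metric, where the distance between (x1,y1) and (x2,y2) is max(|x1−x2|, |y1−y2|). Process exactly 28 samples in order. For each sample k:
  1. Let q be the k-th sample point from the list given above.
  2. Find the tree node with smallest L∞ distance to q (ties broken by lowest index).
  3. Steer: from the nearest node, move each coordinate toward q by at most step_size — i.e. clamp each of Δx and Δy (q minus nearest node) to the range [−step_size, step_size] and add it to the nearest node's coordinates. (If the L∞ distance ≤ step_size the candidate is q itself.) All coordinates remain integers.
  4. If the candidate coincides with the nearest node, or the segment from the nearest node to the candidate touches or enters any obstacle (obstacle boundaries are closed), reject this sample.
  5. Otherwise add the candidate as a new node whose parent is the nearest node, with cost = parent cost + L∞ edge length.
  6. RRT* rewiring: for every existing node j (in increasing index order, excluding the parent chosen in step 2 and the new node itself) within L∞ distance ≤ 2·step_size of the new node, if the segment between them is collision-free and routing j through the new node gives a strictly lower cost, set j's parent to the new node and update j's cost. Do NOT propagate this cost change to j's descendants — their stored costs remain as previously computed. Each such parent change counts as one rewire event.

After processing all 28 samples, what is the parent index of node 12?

Parent of node 12: 11

1. q=(1,26) nearest=0 d=24 new=(1,4) → add node 1 parent=0 cost=2
2. q=(3,22) nearest=1 d=18 new=(3,6) → add node 2 parent=1 cost=4
3. q=(24,34) nearest=2 d=28 new=(5,8) → add node 3 parent=2 cost=6
4. q=(18,34) nearest=3 d=26 new=(7,10) → add node 4 parent=3 cost=8
5. q=(37,2) nearest=4 d=30 new=(9,8) → add node 5 parent=4 cost=10
6. q=(27,30) nearest=4 d=20 new=(9,12) → add node 6 parent=4 cost=10
7. q=(22,10) nearest=5 d=13 new=(11,10) → add node 7 parent=5 cost=12
8. q=(14,35) nearest=6 d=23 new=(11,14) → add node 8 parent=6 cost=12
9. q=(5,11) nearest=4 d=2 new=(5,11) → add node 9 parent=4 cost=10
10. q=(8,22) nearest=8 d=8 new=(9,16) → add node 10 parent=8 cost=14
11. q=(31,20) nearest=7 d=20 new=(13,12) → add node 11 parent=7 cost=14
12. q=(28,0) nearest=11 d=15 new=(15,10) → add node 12 parent=11 cost=16
13. q=(2,18) nearest=6 d=7 new=(7,14) → add node 13 parent=6 cost=12
14. q=(7,25) nearest=10 d=9 new=(7,18) → add node 14 parent=10 cost=16
15. q=(28,19) nearest=12 d=13 new=(17,12) → add node 15 parent=12 cost=18
16. q=(15,39) nearest=14 d=21 new=(9,20) → add node 16 parent=14 cost=18
17. q=(5,8) nearest=3 d=0 → coincident, reject
18. q=(9,20) nearest=16 d=0 → coincident, reject
19. q=(38,41) nearest=8 d=27 new=(13,16) → add node 17 parent=8 cost=14
20. q=(22,22) nearest=17 d=9 new=(15,18) → add node 18 parent=17 cost=16
21. q=(3,38) nearest=16 d=18 new=(7,22) → add node 19 parent=16 cost=20
22. q=(17,36) nearest=19 d=14 new=(9,24) → add node 20 parent=19 cost=22
23. q=(11,24) nearest=20 d=2 new=(11,24) → add node 21 parent=20 cost=24
24. q=(26,4) nearest=15 d=9 new=(19,10) → add node 22 parent=15 cost=20
25. q=(14,8) nearest=12 d=2 new=(14,8) → add node 23 parent=12 cost=18
26. q=(31,15) nearest=22 d=12 new=(21,12) → add node 24 parent=22 cost=22
27. q=(34,12) nearest=24 d=13 new=(23,12) → add node 25 parent=24 cost=24
28. q=(28,35) nearest=18 d=17 new=(17,20) → add node 26 parent=18 cost=18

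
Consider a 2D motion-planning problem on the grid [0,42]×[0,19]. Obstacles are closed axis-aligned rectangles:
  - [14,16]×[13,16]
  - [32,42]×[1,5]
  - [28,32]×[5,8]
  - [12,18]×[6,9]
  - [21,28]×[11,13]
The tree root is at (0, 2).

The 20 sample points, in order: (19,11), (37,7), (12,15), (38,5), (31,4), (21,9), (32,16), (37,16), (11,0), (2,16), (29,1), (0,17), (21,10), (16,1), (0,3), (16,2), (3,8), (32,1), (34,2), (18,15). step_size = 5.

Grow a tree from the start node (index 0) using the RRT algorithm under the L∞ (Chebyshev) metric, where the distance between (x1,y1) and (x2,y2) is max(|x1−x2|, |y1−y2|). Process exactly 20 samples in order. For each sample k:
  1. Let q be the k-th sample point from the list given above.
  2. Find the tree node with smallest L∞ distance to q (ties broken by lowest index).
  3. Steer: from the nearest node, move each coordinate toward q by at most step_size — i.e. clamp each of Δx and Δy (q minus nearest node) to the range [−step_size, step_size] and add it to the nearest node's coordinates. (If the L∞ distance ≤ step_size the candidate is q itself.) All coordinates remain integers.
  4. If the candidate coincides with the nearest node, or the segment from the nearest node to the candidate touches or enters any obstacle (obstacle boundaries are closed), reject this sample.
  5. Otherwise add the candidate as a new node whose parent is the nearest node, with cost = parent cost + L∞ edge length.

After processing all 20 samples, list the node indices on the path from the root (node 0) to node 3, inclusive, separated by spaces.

1. q=(19,11) nearest=0 d=19 new=(5,7) → add node 1 parent=0 cost=5
2. q=(37,7) nearest=1 d=32 new=(10,7) → add node 2 parent=1 cost=10
3. q=(12,15) nearest=1 d=8 new=(10,12) → add node 3 parent=1 cost=10
4. q=(38,5) nearest=2 d=28 new=(15,5) → blocked by [12,18]×[6,9], reject
5. q=(31,4) nearest=2 d=21 new=(15,4) → add node 4 parent=2 cost=15
6. q=(21,9) nearest=4 d=6 new=(20,9) → blocked by [12,18]×[6,9], reject
7. q=(32,16) nearest=4 d=17 new=(20,9) → blocked by [12,18]×[6,9], reject
8. q=(37,16) nearest=4 d=22 new=(20,9) → blocked by [12,18]×[6,9], reject
9. q=(11,0) nearest=4 d=4 new=(11,0) → add node 5 parent=4 cost=19
10. q=(2,16) nearest=3 d=8 new=(5,16) → add node 6 parent=3 cost=15
11. q=(29,1) nearest=4 d=14 new=(20,1) → add node 7 parent=4 cost=20
12. q=(0,17) nearest=6 d=5 new=(0,17) → add node 8 parent=6 cost=20
13. q=(21,10) nearest=4 d=6 new=(20,9) → blocked by [12,18]×[6,9], reject
14. q=(16,1) nearest=4 d=3 new=(16,1) → add node 9 parent=4 cost=18
15. q=(0,3) nearest=0 d=1 new=(0,3) → add node 10 parent=0 cost=1
16. q=(16,2) nearest=9 d=1 new=(16,2) → add node 11 parent=9 cost=19
17. q=(3,8) nearest=1 d=2 new=(3,8) → add node 12 parent=1 cost=7
18. q=(32,1) nearest=7 d=12 new=(25,1) → add node 13 parent=7 cost=25
19. q=(34,2) nearest=13 d=9 new=(30,2) → add node 14 parent=13 cost=30
20. q=(18,15) nearest=2 d=8 new=(15,12) → blocked by [12,18]×[6,9], reject

Path: 0 1 3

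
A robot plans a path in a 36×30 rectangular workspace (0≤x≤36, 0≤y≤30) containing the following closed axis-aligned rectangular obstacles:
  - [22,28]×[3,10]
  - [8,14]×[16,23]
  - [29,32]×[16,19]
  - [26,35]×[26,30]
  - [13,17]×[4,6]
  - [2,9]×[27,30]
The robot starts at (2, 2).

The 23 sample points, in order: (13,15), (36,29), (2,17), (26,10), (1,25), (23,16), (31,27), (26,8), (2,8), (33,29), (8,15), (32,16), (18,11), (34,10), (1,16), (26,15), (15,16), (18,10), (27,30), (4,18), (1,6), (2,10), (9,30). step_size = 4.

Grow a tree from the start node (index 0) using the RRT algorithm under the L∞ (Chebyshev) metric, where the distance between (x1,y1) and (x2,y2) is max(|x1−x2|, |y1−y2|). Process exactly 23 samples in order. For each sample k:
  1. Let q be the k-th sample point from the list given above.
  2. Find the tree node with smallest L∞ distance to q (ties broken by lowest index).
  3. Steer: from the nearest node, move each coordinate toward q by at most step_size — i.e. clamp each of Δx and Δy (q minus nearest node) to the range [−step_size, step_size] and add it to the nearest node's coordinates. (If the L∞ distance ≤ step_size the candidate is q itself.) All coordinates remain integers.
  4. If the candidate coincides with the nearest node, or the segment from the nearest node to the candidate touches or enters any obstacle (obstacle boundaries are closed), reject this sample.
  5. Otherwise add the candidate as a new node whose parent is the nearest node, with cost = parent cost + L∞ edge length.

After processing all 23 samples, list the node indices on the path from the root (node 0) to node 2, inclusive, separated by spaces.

1. q=(13,15) nearest=0 d=13 new=(6,6) → add node 1 parent=0 cost=4
2. q=(36,29) nearest=1 d=30 new=(10,10) → add node 2 parent=1 cost=8
3. q=(2,17) nearest=2 d=8 new=(6,14) → add node 3 parent=2 cost=12
4. q=(26,10) nearest=2 d=16 new=(14,10) → add node 4 parent=2 cost=12
5. q=(1,25) nearest=3 d=11 new=(2,18) → add node 5 parent=3 cost=16
6. q=(23,16) nearest=4 d=9 new=(18,14) → add node 6 parent=4 cost=16
7. q=(31,27) nearest=6 d=13 new=(22,18) → add node 7 parent=6 cost=20
8. q=(26,8) nearest=6 d=8 new=(22,10) → blocked by [22,28]×[3,10], reject
9. q=(2,8) nearest=1 d=4 new=(2,8) → add node 8 parent=1 cost=8
10. q=(33,29) nearest=7 d=11 new=(26,22) → add node 9 parent=7 cost=24
11. q=(8,15) nearest=3 d=2 new=(8,15) → add node 10 parent=3 cost=14
12. q=(32,16) nearest=9 d=6 new=(30,18) → blocked by [29,32]×[16,19], reject
13. q=(18,11) nearest=6 d=3 new=(18,11) → add node 11 parent=6 cost=19
14. q=(34,10) nearest=7 d=12 new=(26,14) → add node 12 parent=7 cost=24
15. q=(1,16) nearest=5 d=2 new=(1,16) → add node 13 parent=5 cost=18
16. q=(26,15) nearest=12 d=1 new=(26,15) → add node 14 parent=12 cost=25
17. q=(15,16) nearest=6 d=3 new=(15,16) → add node 15 parent=6 cost=19
18. q=(18,10) nearest=11 d=1 new=(18,10) → add node 16 parent=11 cost=20
19. q=(27,30) nearest=9 d=8 new=(27,26) → blocked by [26,35]×[26,30], reject
20. q=(4,18) nearest=5 d=2 new=(4,18) → add node 17 parent=5 cost=18
21. q=(1,6) nearest=8 d=2 new=(1,6) → add node 18 parent=8 cost=10
22. q=(2,10) nearest=8 d=2 new=(2,10) → add node 19 parent=8 cost=10
23. q=(9,30) nearest=5 d=12 new=(6,22) → add node 20 parent=5 cost=20

Path: 0 1 2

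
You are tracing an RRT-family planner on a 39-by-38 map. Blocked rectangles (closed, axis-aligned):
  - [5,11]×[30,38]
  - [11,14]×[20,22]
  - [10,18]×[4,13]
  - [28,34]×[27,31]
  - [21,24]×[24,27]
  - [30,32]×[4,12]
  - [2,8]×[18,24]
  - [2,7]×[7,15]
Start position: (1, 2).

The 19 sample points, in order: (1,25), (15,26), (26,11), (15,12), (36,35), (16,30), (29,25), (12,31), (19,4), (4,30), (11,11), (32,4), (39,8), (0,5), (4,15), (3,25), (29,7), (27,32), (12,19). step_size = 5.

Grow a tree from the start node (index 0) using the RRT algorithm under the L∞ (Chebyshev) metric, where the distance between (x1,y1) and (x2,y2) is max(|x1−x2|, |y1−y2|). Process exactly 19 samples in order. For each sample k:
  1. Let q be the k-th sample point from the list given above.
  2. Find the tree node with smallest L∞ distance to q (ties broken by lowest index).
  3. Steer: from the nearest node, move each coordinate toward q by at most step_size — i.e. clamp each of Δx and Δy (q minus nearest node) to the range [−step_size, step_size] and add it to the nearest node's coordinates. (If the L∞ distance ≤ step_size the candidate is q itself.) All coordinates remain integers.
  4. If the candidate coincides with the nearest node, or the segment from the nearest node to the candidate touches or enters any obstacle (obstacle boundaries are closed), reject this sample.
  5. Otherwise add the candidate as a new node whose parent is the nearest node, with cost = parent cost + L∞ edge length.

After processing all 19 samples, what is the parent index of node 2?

Parent of node 2: 0

1. q=(1,25) nearest=0 d=23 new=(1,7) → add node 1 parent=0 cost=5
2. q=(15,26) nearest=1 d=19 new=(6,12) → blocked by [2,7]×[7,15], reject
3. q=(26,11) nearest=0 d=25 new=(6,7) → blocked by [2,7]×[7,15], reject
4. q=(15,12) nearest=0 d=14 new=(6,7) → blocked by [2,7]×[7,15], reject
5. q=(36,35) nearest=0 d=35 new=(6,7) → blocked by [2,7]×[7,15], reject
6. q=(16,30) nearest=1 d=23 new=(6,12) → blocked by [2,7]×[7,15], reject
7. q=(29,25) nearest=0 d=28 new=(6,7) → blocked by [2,7]×[7,15], reject
8. q=(12,31) nearest=1 d=24 new=(6,12) → blocked by [2,7]×[7,15], reject
9. q=(19,4) nearest=0 d=18 new=(6,4) → add node 2 parent=0 cost=5
10. q=(4,30) nearest=1 d=23 new=(4,12) → blocked by [2,7]×[7,15], reject
11. q=(11,11) nearest=2 d=7 new=(11,9) → blocked by [10,18]×[4,13], reject
12. q=(32,4) nearest=2 d=26 new=(11,4) → blocked by [10,18]×[4,13], reject
13. q=(39,8) nearest=2 d=33 new=(11,8) → blocked by [10,18]×[4,13], reject
14. q=(0,5) nearest=1 d=2 new=(0,5) → add node 3 parent=1 cost=7
15. q=(4,15) nearest=1 d=8 new=(4,12) → blocked by [2,7]×[7,15], reject
16. q=(3,25) nearest=1 d=18 new=(3,12) → blocked by [2,7]×[7,15], reject
17. q=(29,7) nearest=2 d=23 new=(11,7) → blocked by [10,18]×[4,13], reject
18. q=(27,32) nearest=1 d=26 new=(6,12) → blocked by [2,7]×[7,15], reject
19. q=(12,19) nearest=1 d=12 new=(6,12) → blocked by [2,7]×[7,15], reject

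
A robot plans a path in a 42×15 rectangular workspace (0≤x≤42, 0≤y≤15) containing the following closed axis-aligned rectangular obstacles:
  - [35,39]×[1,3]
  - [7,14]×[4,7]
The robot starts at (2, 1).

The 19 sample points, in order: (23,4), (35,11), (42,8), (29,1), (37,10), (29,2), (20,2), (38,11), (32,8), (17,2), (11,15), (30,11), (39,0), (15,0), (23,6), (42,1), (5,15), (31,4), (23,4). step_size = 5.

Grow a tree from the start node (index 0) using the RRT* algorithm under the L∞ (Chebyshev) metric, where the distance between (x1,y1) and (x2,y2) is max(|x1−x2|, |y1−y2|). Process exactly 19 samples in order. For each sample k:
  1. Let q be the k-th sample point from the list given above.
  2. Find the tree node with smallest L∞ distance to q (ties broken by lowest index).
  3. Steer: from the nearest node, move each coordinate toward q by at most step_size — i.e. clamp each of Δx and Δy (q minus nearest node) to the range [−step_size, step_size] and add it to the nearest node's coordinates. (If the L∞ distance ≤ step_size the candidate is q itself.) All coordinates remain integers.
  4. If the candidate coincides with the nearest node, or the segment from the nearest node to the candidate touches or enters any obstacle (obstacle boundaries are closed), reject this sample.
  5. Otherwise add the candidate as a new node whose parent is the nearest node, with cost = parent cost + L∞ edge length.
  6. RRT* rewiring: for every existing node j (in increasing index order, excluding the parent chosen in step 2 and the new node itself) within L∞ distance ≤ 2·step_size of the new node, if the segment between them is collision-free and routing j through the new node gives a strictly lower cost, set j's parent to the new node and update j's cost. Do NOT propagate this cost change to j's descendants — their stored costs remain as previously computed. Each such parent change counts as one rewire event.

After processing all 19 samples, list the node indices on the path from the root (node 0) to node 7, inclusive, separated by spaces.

1. q=(23,4) nearest=0 d=21 new=(7,4) → blocked by [7,14]×[4,7], reject
2. q=(35,11) nearest=0 d=33 new=(7,6) → blocked by [7,14]×[4,7], reject
3. q=(42,8) nearest=0 d=40 new=(7,6) → blocked by [7,14]×[4,7], reject
4. q=(29,1) nearest=0 d=27 new=(7,1) → add node 1 parent=0 cost=5
5. q=(37,10) nearest=1 d=30 new=(12,6) → blocked by [7,14]×[4,7], reject
6. q=(29,2) nearest=1 d=22 new=(12,2) → add node 2 parent=1 cost=10
7. q=(20,2) nearest=2 d=8 new=(17,2) → add node 3 parent=2 cost=15
8. q=(38,11) nearest=3 d=21 new=(22,7) → add node 4 parent=3 cost=20
9. q=(32,8) nearest=4 d=10 new=(27,8) → add node 5 parent=4 cost=25
10. q=(17,2) nearest=3 d=0 → coincident, reject
11. q=(11,15) nearest=4 d=11 new=(17,12) → add node 6 parent=4 cost=25
12. q=(30,11) nearest=5 d=3 new=(30,11) → add node 7 parent=5 cost=28
13. q=(39,0) nearest=7 d=11 new=(35,6) → add node 8 parent=7 cost=33
14. q=(15,0) nearest=3 d=2 new=(15,0) → add node 9 parent=3 cost=17
15. q=(23,6) nearest=4 d=1 new=(23,6) → add node 10 parent=4 cost=21
16. q=(42,1) nearest=8 d=7 new=(40,1) → blocked by [35,39]×[1,3], reject
17. q=(5,15) nearest=6 d=12 new=(12,15) → add node 11 parent=6 cost=30
18. q=(31,4) nearest=5 d=4 new=(31,4) → add node 12 parent=5 cost=29
19. q=(23,4) nearest=10 d=2 new=(23,4) → add node 13 parent=10 cost=23

Path: 0 1 2 3 4 5 7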